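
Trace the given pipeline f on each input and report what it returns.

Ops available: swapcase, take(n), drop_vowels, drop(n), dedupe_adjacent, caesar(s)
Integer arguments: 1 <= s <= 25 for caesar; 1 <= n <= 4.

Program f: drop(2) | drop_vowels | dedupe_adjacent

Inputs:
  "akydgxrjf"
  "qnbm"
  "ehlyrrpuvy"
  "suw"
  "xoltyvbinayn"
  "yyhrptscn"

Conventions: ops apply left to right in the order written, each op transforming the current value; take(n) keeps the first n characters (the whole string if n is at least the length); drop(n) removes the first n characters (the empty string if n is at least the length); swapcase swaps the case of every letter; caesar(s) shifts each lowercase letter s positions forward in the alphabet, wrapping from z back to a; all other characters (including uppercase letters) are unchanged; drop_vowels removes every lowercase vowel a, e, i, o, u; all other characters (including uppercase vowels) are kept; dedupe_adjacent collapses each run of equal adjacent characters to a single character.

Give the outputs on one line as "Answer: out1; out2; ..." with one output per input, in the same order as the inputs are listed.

Execution, op by op:
  "akydgxrjf" -> "ydgxrjf" -> "ydgxrjf" -> "ydgxrjf"
  "qnbm" -> "bm" -> "bm" -> "bm"
  "ehlyrrpuvy" -> "lyrrpuvy" -> "lyrrpvy" -> "lyrpvy"
  "suw" -> "w" -> "w" -> "w"
  "xoltyvbinayn" -> "ltyvbinayn" -> "ltyvbnyn" -> "ltyvbnyn"
  "yyhrptscn" -> "hrptscn" -> "hrptscn" -> "hrptscn"

"ydgxrjf"; "bm"; "lyrpvy"; "w"; "ltyvbnyn"; "hrptscn"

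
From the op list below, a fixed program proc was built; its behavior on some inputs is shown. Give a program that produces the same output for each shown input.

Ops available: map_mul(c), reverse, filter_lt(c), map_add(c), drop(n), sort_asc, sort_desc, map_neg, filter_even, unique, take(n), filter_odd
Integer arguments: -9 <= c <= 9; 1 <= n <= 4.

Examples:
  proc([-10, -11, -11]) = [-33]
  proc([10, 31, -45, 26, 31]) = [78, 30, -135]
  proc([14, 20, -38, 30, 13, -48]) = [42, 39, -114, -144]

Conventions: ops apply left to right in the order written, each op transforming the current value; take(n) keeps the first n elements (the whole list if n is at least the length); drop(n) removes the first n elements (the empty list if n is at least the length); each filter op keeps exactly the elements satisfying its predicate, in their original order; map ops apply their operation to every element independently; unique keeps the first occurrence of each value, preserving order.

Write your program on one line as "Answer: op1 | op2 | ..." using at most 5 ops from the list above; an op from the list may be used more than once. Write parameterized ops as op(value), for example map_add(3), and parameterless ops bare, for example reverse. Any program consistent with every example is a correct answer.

sort_asc | map_mul(-3) | map_neg | reverse | drop(2)

Check, running the answer program on each example:
  [-10, -11, -11] -> [-11, -11, -10] -> [33, 33, 30] -> [-33, -33, -30] -> [-30, -33, -33] -> [-33]
  [10, 31, -45, 26, 31] -> [-45, 10, 26, 31, 31] -> [135, -30, -78, -93, -93] -> [-135, 30, 78, 93, 93] -> [93, 93, 78, 30, -135] -> [78, 30, -135]
  [14, 20, -38, 30, 13, -48] -> [-48, -38, 13, 14, 20, 30] -> [144, 114, -39, -42, -60, -90] -> [-144, -114, 39, 42, 60, 90] -> [90, 60, 42, 39, -114, -144] -> [42, 39, -114, -144]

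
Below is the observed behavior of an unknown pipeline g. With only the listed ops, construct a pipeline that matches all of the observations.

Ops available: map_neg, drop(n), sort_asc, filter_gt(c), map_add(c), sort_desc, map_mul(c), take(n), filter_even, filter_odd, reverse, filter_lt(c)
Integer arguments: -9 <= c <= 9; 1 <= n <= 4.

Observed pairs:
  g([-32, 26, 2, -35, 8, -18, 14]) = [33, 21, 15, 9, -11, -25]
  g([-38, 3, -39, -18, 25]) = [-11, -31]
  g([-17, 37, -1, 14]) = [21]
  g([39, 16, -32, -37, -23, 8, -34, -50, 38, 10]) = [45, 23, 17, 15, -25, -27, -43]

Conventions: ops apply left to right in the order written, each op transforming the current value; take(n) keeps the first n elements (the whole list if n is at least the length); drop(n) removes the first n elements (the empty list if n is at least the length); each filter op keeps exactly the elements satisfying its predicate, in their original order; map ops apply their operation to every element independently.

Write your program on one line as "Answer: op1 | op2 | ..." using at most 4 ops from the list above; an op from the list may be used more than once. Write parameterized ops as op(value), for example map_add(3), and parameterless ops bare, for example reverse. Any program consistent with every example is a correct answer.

map_add(9) | filter_odd | sort_desc | map_add(-2)

Check, running the answer program on each example:
  [-32, 26, 2, -35, 8, -18, 14] -> [-23, 35, 11, -26, 17, -9, 23] -> [-23, 35, 11, 17, -9, 23] -> [35, 23, 17, 11, -9, -23] -> [33, 21, 15, 9, -11, -25]
  [-38, 3, -39, -18, 25] -> [-29, 12, -30, -9, 34] -> [-29, -9] -> [-9, -29] -> [-11, -31]
  [-17, 37, -1, 14] -> [-8, 46, 8, 23] -> [23] -> [23] -> [21]
  [39, 16, -32, -37, -23, 8, -34, -50, 38, 10] -> [48, 25, -23, -28, -14, 17, -25, -41, 47, 19] -> [25, -23, 17, -25, -41, 47, 19] -> [47, 25, 19, 17, -23, -25, -41] -> [45, 23, 17, 15, -25, -27, -43]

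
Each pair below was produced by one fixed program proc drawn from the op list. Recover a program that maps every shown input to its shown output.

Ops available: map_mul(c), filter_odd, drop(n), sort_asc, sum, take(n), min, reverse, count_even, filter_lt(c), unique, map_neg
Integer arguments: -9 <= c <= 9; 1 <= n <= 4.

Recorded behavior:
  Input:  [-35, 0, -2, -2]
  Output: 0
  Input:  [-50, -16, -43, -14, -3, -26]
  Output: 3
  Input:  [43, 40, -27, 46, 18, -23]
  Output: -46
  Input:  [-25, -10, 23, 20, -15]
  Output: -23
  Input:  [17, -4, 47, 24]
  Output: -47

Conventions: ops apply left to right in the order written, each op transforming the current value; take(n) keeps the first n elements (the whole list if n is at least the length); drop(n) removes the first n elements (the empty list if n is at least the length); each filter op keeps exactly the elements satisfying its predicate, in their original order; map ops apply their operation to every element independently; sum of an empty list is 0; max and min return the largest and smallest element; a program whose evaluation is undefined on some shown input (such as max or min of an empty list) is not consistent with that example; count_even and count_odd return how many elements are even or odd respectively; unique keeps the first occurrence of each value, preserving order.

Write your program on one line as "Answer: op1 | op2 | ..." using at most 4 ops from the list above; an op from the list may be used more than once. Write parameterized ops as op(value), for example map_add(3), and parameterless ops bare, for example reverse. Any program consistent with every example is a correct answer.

reverse | map_neg | take(4) | min

Check, running the answer program on each example:
  [-35, 0, -2, -2] -> [-2, -2, 0, -35] -> [2, 2, 0, 35] -> [2, 2, 0, 35] -> 0
  [-50, -16, -43, -14, -3, -26] -> [-26, -3, -14, -43, -16, -50] -> [26, 3, 14, 43, 16, 50] -> [26, 3, 14, 43] -> 3
  [43, 40, -27, 46, 18, -23] -> [-23, 18, 46, -27, 40, 43] -> [23, -18, -46, 27, -40, -43] -> [23, -18, -46, 27] -> -46
  [-25, -10, 23, 20, -15] -> [-15, 20, 23, -10, -25] -> [15, -20, -23, 10, 25] -> [15, -20, -23, 10] -> -23
  [17, -4, 47, 24] -> [24, 47, -4, 17] -> [-24, -47, 4, -17] -> [-24, -47, 4, -17] -> -47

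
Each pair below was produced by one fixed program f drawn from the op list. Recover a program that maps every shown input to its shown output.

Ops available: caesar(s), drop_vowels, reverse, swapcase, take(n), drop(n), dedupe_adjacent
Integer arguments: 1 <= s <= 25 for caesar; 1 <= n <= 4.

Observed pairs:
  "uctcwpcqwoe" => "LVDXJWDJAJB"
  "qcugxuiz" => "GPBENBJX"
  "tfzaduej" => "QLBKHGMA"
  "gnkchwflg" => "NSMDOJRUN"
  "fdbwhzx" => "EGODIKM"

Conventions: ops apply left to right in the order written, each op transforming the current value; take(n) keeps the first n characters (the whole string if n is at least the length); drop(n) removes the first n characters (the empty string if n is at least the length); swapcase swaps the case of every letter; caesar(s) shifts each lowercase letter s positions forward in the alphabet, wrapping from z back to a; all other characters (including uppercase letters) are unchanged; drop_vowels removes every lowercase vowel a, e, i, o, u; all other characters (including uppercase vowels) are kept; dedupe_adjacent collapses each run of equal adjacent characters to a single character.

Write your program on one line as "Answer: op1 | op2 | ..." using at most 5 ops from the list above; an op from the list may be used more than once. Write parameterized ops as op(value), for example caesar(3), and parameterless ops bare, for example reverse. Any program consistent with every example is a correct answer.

reverse | caesar(3) | caesar(4) | swapcase

Check, running the answer program on each example:
  "uctcwpcqwoe" -> "eowqcpwctcu" -> "hrztfszfwfx" -> "lvdxjwdjajb" -> "LVDXJWDJAJB"
  "qcugxuiz" -> "ziuxgucq" -> "clxajxft" -> "gpbenbjx" -> "GPBENBJX"
  "tfzaduej" -> "jeudazft" -> "mhxgdciw" -> "qlbkhgma" -> "QLBKHGMA"
  "gnkchwflg" -> "glfwhckng" -> "joizkfnqj" -> "nsmdojrun" -> "NSMDOJRUN"
  "fdbwhzx" -> "xzhwbdf" -> "ackzegi" -> "egodikm" -> "EGODIKM"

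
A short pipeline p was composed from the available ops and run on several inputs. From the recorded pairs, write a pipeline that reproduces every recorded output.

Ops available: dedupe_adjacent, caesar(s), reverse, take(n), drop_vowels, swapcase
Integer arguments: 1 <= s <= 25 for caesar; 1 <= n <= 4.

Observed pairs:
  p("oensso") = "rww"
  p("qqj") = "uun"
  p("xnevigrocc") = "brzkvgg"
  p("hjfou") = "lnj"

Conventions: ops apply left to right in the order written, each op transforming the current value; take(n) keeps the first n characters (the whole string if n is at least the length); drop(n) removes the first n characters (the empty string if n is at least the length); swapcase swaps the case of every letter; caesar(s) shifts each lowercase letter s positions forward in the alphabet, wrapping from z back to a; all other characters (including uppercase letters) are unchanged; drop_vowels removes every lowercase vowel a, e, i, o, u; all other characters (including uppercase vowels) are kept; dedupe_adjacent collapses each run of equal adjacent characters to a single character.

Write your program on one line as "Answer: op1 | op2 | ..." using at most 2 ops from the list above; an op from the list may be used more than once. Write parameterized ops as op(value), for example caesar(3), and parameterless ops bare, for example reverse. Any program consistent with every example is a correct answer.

drop_vowels | caesar(4)

Check, running the answer program on each example:
  "oensso" -> "nss" -> "rww"
  "qqj" -> "qqj" -> "uun"
  "xnevigrocc" -> "xnvgrcc" -> "brzkvgg"
  "hjfou" -> "hjf" -> "lnj"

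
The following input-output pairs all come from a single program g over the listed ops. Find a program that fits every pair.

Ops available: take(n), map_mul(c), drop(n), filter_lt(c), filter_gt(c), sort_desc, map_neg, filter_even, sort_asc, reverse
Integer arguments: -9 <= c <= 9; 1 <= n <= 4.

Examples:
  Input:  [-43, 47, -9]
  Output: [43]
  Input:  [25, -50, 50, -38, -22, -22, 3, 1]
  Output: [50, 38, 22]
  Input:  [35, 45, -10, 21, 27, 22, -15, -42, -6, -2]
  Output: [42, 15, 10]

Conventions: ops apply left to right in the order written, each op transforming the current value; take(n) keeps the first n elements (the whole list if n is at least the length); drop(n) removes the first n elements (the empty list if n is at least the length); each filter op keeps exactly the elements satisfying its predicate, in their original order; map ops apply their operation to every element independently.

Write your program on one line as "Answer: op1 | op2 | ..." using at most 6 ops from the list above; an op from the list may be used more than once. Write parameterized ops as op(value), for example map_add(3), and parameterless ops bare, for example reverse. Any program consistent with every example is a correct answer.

map_neg | reverse | drop(2) | sort_desc | filter_gt(-1) | take(3)

Check, running the answer program on each example:
  [-43, 47, -9] -> [43, -47, 9] -> [9, -47, 43] -> [43] -> [43] -> [43] -> [43]
  [25, -50, 50, -38, -22, -22, 3, 1] -> [-25, 50, -50, 38, 22, 22, -3, -1] -> [-1, -3, 22, 22, 38, -50, 50, -25] -> [22, 22, 38, -50, 50, -25] -> [50, 38, 22, 22, -25, -50] -> [50, 38, 22, 22] -> [50, 38, 22]
  [35, 45, -10, 21, 27, 22, -15, -42, -6, -2] -> [-35, -45, 10, -21, -27, -22, 15, 42, 6, 2] -> [2, 6, 42, 15, -22, -27, -21, 10, -45, -35] -> [42, 15, -22, -27, -21, 10, -45, -35] -> [42, 15, 10, -21, -22, -27, -35, -45] -> [42, 15, 10] -> [42, 15, 10]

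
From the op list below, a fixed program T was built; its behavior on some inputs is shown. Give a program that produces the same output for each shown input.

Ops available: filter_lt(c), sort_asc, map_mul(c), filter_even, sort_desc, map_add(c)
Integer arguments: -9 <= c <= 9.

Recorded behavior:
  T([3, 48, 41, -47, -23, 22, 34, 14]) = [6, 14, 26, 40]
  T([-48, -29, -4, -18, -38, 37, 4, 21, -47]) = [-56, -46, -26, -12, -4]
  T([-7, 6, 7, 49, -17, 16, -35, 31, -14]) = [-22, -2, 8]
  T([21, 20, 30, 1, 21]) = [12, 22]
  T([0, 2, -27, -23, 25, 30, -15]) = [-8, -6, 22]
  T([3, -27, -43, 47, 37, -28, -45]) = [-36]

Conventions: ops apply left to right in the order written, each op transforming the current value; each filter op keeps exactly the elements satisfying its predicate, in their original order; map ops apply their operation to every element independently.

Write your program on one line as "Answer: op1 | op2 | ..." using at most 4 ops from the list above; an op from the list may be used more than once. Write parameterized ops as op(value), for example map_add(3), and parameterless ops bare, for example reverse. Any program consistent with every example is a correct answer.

sort_desc | sort_asc | filter_even | map_add(-8)

Check, running the answer program on each example:
  [3, 48, 41, -47, -23, 22, 34, 14] -> [48, 41, 34, 22, 14, 3, -23, -47] -> [-47, -23, 3, 14, 22, 34, 41, 48] -> [14, 22, 34, 48] -> [6, 14, 26, 40]
  [-48, -29, -4, -18, -38, 37, 4, 21, -47] -> [37, 21, 4, -4, -18, -29, -38, -47, -48] -> [-48, -47, -38, -29, -18, -4, 4, 21, 37] -> [-48, -38, -18, -4, 4] -> [-56, -46, -26, -12, -4]
  [-7, 6, 7, 49, -17, 16, -35, 31, -14] -> [49, 31, 16, 7, 6, -7, -14, -17, -35] -> [-35, -17, -14, -7, 6, 7, 16, 31, 49] -> [-14, 6, 16] -> [-22, -2, 8]
  [21, 20, 30, 1, 21] -> [30, 21, 21, 20, 1] -> [1, 20, 21, 21, 30] -> [20, 30] -> [12, 22]
  [0, 2, -27, -23, 25, 30, -15] -> [30, 25, 2, 0, -15, -23, -27] -> [-27, -23, -15, 0, 2, 25, 30] -> [0, 2, 30] -> [-8, -6, 22]
  [3, -27, -43, 47, 37, -28, -45] -> [47, 37, 3, -27, -28, -43, -45] -> [-45, -43, -28, -27, 3, 37, 47] -> [-28] -> [-36]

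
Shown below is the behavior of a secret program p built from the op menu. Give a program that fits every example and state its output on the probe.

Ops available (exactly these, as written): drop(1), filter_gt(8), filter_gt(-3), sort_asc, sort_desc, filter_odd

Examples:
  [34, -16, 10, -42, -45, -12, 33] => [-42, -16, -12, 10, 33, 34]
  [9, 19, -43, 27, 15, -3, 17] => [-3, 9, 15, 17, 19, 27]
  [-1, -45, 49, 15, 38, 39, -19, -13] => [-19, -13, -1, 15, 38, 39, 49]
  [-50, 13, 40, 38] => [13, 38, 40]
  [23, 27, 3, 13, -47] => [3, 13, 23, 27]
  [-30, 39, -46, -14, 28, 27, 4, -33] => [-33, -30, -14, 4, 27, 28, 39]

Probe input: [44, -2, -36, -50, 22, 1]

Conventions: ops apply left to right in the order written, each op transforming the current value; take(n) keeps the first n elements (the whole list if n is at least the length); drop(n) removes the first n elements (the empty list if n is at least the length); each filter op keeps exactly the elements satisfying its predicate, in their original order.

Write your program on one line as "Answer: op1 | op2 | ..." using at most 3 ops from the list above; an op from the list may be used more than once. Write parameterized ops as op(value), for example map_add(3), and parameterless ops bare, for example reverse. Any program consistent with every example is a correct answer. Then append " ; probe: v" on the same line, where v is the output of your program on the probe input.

sort_asc | drop(1) ; probe: [-36, -2, 1, 22, 44]

Check, running the answer program on each example:
  [34, -16, 10, -42, -45, -12, 33] -> [-45, -42, -16, -12, 10, 33, 34] -> [-42, -16, -12, 10, 33, 34]
  [9, 19, -43, 27, 15, -3, 17] -> [-43, -3, 9, 15, 17, 19, 27] -> [-3, 9, 15, 17, 19, 27]
  [-1, -45, 49, 15, 38, 39, -19, -13] -> [-45, -19, -13, -1, 15, 38, 39, 49] -> [-19, -13, -1, 15, 38, 39, 49]
  [-50, 13, 40, 38] -> [-50, 13, 38, 40] -> [13, 38, 40]
  [23, 27, 3, 13, -47] -> [-47, 3, 13, 23, 27] -> [3, 13, 23, 27]
  [-30, 39, -46, -14, 28, 27, 4, -33] -> [-46, -33, -30, -14, 4, 27, 28, 39] -> [-33, -30, -14, 4, 27, 28, 39]
  probe: [44, -2, -36, -50, 22, 1] -> [-50, -36, -2, 1, 22, 44] -> [-36, -2, 1, 22, 44]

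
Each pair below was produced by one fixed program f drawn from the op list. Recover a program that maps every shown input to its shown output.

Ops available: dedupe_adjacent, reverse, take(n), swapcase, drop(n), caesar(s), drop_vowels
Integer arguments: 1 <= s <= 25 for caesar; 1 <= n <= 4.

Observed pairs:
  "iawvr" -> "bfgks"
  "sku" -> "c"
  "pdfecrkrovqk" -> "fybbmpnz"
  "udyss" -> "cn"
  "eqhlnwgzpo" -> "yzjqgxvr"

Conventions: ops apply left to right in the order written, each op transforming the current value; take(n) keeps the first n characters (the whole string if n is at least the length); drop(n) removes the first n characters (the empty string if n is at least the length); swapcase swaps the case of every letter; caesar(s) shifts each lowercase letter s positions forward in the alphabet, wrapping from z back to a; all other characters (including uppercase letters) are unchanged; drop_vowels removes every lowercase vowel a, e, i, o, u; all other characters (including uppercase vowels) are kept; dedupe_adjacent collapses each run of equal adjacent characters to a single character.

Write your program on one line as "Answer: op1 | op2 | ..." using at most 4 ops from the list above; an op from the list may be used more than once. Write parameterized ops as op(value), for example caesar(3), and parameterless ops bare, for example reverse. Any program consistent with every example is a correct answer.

dedupe_adjacent | reverse | caesar(10) | drop_vowels

Check, running the answer program on each example:
  "iawvr" -> "iawvr" -> "rvwai" -> "bfgks" -> "bfgks"
  "sku" -> "sku" -> "uks" -> "euc" -> "c"
  "pdfecrkrovqk" -> "pdfecrkrovqk" -> "kqvorkrcefdp" -> "uafybubmopnz" -> "fybbmpnz"
  "udyss" -> "udys" -> "sydu" -> "cine" -> "cn"
  "eqhlnwgzpo" -> "eqhlnwgzpo" -> "opzgwnlhqe" -> "yzjqgxvrao" -> "yzjqgxvr"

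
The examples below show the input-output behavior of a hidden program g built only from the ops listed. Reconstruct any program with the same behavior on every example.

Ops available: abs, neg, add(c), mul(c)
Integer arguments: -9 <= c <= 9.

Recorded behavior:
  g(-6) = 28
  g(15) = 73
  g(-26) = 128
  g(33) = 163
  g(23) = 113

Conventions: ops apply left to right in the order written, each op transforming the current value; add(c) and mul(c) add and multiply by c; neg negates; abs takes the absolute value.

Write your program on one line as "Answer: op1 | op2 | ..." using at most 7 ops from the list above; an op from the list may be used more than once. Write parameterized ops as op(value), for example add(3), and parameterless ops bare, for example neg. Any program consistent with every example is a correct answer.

abs | add(-6) | add(4) | mul(-5) | add(-8) | abs

Check, running the answer program on each example:
  -6 -> 6 -> 0 -> 4 -> -20 -> -28 -> 28
  15 -> 15 -> 9 -> 13 -> -65 -> -73 -> 73
  -26 -> 26 -> 20 -> 24 -> -120 -> -128 -> 128
  33 -> 33 -> 27 -> 31 -> -155 -> -163 -> 163
  23 -> 23 -> 17 -> 21 -> -105 -> -113 -> 113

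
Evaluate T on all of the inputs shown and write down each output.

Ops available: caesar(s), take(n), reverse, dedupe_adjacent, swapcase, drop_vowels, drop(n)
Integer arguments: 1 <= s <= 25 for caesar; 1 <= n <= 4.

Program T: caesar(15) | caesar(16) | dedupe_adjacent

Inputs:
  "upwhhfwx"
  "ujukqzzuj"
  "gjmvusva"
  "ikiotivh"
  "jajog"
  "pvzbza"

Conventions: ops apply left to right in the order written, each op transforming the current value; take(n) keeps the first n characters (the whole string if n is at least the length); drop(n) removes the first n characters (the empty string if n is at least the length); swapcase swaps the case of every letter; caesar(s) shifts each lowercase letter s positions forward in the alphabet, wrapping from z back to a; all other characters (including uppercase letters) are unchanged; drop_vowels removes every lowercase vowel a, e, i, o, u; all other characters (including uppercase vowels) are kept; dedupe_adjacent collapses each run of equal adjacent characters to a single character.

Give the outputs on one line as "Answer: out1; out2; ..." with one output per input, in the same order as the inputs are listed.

"zubmkbc"; "zozpvezo"; "lorazxaf"; "npntynam"; "ofotl"; "uaegef"

Execution, op by op:
  "upwhhfwx" -> "jelwwulm" -> "zubmmkbc" -> "zubmkbc"
  "ujukqzzuj" -> "jyjzfoojy" -> "zozpveezo" -> "zozpvezo"
  "gjmvusva" -> "vybkjhkp" -> "lorazxaf" -> "lorazxaf"
  "ikiotivh" -> "xzxdixkw" -> "npntynam" -> "npntynam"
  "jajog" -> "ypydv" -> "ofotl" -> "ofotl"
  "pvzbza" -> "ekoqop" -> "uaegef" -> "uaegef"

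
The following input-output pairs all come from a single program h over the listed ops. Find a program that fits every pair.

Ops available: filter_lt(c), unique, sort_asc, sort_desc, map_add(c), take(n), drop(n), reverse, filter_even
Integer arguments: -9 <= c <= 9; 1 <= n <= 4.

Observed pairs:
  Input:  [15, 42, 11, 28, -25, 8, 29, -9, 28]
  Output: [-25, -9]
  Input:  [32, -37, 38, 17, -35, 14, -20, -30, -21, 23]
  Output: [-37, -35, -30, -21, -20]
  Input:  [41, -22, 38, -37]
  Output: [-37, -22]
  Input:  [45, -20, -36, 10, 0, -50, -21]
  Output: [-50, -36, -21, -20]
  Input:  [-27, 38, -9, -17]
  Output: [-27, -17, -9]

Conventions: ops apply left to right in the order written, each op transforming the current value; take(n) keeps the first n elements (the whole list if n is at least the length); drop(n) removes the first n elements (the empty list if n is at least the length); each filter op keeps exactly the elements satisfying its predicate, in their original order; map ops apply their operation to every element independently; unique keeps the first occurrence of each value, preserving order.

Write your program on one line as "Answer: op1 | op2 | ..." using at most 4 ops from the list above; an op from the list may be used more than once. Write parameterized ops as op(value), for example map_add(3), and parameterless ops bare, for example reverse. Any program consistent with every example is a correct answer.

reverse | sort_asc | filter_lt(-3)

Check, running the answer program on each example:
  [15, 42, 11, 28, -25, 8, 29, -9, 28] -> [28, -9, 29, 8, -25, 28, 11, 42, 15] -> [-25, -9, 8, 11, 15, 28, 28, 29, 42] -> [-25, -9]
  [32, -37, 38, 17, -35, 14, -20, -30, -21, 23] -> [23, -21, -30, -20, 14, -35, 17, 38, -37, 32] -> [-37, -35, -30, -21, -20, 14, 17, 23, 32, 38] -> [-37, -35, -30, -21, -20]
  [41, -22, 38, -37] -> [-37, 38, -22, 41] -> [-37, -22, 38, 41] -> [-37, -22]
  [45, -20, -36, 10, 0, -50, -21] -> [-21, -50, 0, 10, -36, -20, 45] -> [-50, -36, -21, -20, 0, 10, 45] -> [-50, -36, -21, -20]
  [-27, 38, -9, -17] -> [-17, -9, 38, -27] -> [-27, -17, -9, 38] -> [-27, -17, -9]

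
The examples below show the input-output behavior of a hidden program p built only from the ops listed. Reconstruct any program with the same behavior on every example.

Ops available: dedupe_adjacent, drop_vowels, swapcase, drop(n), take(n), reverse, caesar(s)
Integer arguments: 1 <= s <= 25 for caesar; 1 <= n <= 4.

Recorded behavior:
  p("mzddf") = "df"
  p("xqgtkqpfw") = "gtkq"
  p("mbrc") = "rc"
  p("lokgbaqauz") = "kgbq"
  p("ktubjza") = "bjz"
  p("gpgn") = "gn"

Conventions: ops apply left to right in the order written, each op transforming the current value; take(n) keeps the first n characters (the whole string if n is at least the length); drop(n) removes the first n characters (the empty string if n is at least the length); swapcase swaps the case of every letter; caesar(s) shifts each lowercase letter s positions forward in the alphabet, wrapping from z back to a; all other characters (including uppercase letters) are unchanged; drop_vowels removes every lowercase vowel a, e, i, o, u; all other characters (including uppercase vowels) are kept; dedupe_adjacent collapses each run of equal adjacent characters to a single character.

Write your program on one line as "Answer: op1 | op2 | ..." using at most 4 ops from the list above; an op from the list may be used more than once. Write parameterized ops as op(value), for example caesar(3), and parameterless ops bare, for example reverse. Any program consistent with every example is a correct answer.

drop(2) | drop_vowels | dedupe_adjacent | take(4)

Check, running the answer program on each example:
  "mzddf" -> "ddf" -> "ddf" -> "df" -> "df"
  "xqgtkqpfw" -> "gtkqpfw" -> "gtkqpfw" -> "gtkqpfw" -> "gtkq"
  "mbrc" -> "rc" -> "rc" -> "rc" -> "rc"
  "lokgbaqauz" -> "kgbaqauz" -> "kgbqz" -> "kgbqz" -> "kgbq"
  "ktubjza" -> "ubjza" -> "bjz" -> "bjz" -> "bjz"
  "gpgn" -> "gn" -> "gn" -> "gn" -> "gn"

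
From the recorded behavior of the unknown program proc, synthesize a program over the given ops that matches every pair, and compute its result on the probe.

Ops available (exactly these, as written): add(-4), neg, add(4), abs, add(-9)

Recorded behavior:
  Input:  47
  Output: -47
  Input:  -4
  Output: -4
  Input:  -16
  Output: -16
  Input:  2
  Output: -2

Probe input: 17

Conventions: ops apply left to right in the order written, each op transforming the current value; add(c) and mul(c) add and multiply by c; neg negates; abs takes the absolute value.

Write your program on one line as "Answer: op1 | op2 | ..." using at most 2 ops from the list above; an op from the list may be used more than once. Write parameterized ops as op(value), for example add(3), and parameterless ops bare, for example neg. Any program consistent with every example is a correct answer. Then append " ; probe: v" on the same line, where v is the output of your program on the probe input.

abs | neg ; probe: -17

Check, running the answer program on each example:
  47 -> 47 -> -47
  -4 -> 4 -> -4
  -16 -> 16 -> -16
  2 -> 2 -> -2
  probe: 17 -> 17 -> -17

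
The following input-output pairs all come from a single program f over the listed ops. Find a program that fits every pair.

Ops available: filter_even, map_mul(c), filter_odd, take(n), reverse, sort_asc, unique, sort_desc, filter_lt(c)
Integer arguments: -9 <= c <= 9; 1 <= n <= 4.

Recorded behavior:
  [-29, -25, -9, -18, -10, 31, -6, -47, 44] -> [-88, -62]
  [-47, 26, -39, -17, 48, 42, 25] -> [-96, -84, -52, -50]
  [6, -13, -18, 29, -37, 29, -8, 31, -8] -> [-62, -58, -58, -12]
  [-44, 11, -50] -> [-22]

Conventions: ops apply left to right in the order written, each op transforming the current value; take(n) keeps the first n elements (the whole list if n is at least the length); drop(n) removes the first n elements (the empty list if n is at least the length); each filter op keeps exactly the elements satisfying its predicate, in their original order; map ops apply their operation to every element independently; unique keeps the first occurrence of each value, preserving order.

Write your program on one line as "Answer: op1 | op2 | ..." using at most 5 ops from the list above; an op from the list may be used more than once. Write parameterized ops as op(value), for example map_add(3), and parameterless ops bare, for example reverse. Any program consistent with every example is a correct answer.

map_mul(-2) | sort_desc | filter_lt(5) | reverse

Check, running the answer program on each example:
  [-29, -25, -9, -18, -10, 31, -6, -47, 44] -> [58, 50, 18, 36, 20, -62, 12, 94, -88] -> [94, 58, 50, 36, 20, 18, 12, -62, -88] -> [-62, -88] -> [-88, -62]
  [-47, 26, -39, -17, 48, 42, 25] -> [94, -52, 78, 34, -96, -84, -50] -> [94, 78, 34, -50, -52, -84, -96] -> [-50, -52, -84, -96] -> [-96, -84, -52, -50]
  [6, -13, -18, 29, -37, 29, -8, 31, -8] -> [-12, 26, 36, -58, 74, -58, 16, -62, 16] -> [74, 36, 26, 16, 16, -12, -58, -58, -62] -> [-12, -58, -58, -62] -> [-62, -58, -58, -12]
  [-44, 11, -50] -> [88, -22, 100] -> [100, 88, -22] -> [-22] -> [-22]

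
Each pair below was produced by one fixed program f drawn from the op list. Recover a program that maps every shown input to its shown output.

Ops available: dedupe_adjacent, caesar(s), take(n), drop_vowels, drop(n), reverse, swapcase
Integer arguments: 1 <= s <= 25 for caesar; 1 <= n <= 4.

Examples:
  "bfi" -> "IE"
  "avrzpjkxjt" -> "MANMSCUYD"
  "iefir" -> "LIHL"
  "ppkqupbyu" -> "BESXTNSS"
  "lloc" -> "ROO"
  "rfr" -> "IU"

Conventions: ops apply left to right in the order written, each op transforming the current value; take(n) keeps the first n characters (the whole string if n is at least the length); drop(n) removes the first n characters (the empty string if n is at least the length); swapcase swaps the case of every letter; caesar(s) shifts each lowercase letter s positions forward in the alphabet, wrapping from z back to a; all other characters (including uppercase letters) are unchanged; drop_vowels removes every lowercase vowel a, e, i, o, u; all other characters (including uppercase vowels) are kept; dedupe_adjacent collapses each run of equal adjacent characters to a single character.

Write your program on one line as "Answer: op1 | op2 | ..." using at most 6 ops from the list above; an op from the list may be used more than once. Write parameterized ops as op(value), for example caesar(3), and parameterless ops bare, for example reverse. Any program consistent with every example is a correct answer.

reverse | caesar(18) | drop(1) | caesar(11) | swapcase

Check, running the answer program on each example:
  "bfi" -> "ifb" -> "axt" -> "xt" -> "ie" -> "IE"
  "avrzpjkxjt" -> "tjxkjpzrva" -> "lbpcbhrjns" -> "bpcbhrjns" -> "manmscuyd" -> "MANMSCUYD"
  "iefir" -> "rifei" -> "jaxwa" -> "axwa" -> "lihl" -> "LIHL"
  "ppkqupbyu" -> "uybpuqkpp" -> "mqthmichh" -> "qthmichh" -> "besxtnss" -> "BESXTNSS"
  "lloc" -> "coll" -> "ugdd" -> "gdd" -> "roo" -> "ROO"
  "rfr" -> "rfr" -> "jxj" -> "xj" -> "iu" -> "IU"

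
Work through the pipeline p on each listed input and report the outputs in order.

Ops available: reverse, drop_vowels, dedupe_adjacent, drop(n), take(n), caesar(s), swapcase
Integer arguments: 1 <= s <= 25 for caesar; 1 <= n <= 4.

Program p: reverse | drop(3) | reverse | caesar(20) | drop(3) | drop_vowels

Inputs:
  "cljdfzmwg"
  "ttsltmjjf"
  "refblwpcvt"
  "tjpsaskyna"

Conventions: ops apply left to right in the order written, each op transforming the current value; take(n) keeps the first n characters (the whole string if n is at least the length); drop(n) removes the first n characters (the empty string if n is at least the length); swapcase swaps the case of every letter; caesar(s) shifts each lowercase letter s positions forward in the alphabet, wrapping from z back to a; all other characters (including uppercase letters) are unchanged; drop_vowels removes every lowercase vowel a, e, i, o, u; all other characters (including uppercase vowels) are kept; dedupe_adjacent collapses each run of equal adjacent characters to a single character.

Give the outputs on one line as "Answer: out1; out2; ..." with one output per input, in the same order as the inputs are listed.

"xzt"; "fng"; "vfqj"; "mm"

Execution, op by op:
  "cljdfzmwg" -> "gwmzfdjlc" -> "zfdjlc" -> "cljdfz" -> "wfdxzt" -> "xzt" -> "xzt"
  "ttsltmjjf" -> "fjjmtlstt" -> "mtlstt" -> "ttsltm" -> "nnmfng" -> "fng" -> "fng"
  "refblwpcvt" -> "tvcpwlbfer" -> "pwlbfer" -> "refblwp" -> "lyzvfqj" -> "vfqj" -> "vfqj"
  "tjpsaskyna" -> "anyksaspjt" -> "ksaspjt" -> "tjpsask" -> "ndjmume" -> "mume" -> "mm"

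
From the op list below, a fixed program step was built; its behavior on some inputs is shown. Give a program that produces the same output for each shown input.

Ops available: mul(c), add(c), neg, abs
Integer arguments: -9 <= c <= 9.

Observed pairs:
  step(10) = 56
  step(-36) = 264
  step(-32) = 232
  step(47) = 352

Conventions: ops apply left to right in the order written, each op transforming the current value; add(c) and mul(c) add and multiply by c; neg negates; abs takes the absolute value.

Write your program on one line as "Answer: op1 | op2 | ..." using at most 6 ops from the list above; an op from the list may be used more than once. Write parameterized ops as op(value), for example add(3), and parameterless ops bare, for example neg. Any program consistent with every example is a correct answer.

neg | abs | add(-4) | add(1) | mul(-8) | mul(-1)

Check, running the answer program on each example:
  10 -> -10 -> 10 -> 6 -> 7 -> -56 -> 56
  -36 -> 36 -> 36 -> 32 -> 33 -> -264 -> 264
  -32 -> 32 -> 32 -> 28 -> 29 -> -232 -> 232
  47 -> -47 -> 47 -> 43 -> 44 -> -352 -> 352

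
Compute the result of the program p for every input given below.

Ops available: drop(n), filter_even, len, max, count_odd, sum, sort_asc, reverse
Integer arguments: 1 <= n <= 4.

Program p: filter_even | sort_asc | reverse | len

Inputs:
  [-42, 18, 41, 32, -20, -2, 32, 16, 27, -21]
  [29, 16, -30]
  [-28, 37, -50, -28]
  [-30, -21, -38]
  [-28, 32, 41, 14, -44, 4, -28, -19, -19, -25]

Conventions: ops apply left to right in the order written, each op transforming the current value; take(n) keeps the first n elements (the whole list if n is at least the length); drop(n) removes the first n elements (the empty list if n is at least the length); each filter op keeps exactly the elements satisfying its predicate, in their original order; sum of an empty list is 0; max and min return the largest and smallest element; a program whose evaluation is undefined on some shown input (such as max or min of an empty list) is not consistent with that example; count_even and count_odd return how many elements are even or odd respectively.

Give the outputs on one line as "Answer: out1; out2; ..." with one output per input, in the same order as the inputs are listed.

7; 2; 3; 2; 6

Execution, op by op:
  [-42, 18, 41, 32, -20, -2, 32, 16, 27, -21] -> [-42, 18, 32, -20, -2, 32, 16] -> [-42, -20, -2, 16, 18, 32, 32] -> [32, 32, 18, 16, -2, -20, -42] -> 7
  [29, 16, -30] -> [16, -30] -> [-30, 16] -> [16, -30] -> 2
  [-28, 37, -50, -28] -> [-28, -50, -28] -> [-50, -28, -28] -> [-28, -28, -50] -> 3
  [-30, -21, -38] -> [-30, -38] -> [-38, -30] -> [-30, -38] -> 2
  [-28, 32, 41, 14, -44, 4, -28, -19, -19, -25] -> [-28, 32, 14, -44, 4, -28] -> [-44, -28, -28, 4, 14, 32] -> [32, 14, 4, -28, -28, -44] -> 6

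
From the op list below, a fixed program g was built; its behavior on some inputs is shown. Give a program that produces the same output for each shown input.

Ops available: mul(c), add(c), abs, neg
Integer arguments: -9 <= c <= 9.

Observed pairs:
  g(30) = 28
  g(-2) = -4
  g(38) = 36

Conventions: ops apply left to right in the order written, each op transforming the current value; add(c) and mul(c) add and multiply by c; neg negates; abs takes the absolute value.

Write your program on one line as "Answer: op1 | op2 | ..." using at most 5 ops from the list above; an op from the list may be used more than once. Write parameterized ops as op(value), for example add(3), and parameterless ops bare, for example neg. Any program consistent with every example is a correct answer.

add(-1) | neg | add(1) | neg

Check, running the answer program on each example:
  30 -> 29 -> -29 -> -28 -> 28
  -2 -> -3 -> 3 -> 4 -> -4
  38 -> 37 -> -37 -> -36 -> 36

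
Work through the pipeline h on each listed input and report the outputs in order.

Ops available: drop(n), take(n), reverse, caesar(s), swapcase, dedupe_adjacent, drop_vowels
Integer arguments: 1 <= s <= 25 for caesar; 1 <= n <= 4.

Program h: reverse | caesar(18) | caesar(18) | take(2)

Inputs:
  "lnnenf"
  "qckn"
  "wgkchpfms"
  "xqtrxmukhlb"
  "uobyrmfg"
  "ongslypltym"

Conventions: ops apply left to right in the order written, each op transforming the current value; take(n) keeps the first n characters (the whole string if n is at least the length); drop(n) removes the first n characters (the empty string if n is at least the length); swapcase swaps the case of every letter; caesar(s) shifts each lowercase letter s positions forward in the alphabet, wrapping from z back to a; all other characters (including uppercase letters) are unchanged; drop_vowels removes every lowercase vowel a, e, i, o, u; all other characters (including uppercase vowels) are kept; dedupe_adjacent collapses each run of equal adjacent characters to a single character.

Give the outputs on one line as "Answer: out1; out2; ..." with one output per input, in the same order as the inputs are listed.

"px"; "xu"; "cw"; "lv"; "qp"; "wi"

Execution, op by op:
  "lnnenf" -> "fnennl" -> "xfwffd" -> "pxoxxv" -> "px"
  "qckn" -> "nkcq" -> "fcui" -> "xuma" -> "xu"
  "wgkchpfms" -> "smfphckgw" -> "kexhzucyo" -> "cwpzrmuqg" -> "cw"
  "xqtrxmukhlb" -> "blhkumxrtqx" -> "tdzcmepjlip" -> "lvruewhbdah" -> "lv"
  "uobyrmfg" -> "gfmrybou" -> "yxejqtgm" -> "qpwbilye" -> "qp"
  "ongslypltym" -> "mytlpylsgno" -> "eqldhqdkyfg" -> "widvzivcqxy" -> "wi"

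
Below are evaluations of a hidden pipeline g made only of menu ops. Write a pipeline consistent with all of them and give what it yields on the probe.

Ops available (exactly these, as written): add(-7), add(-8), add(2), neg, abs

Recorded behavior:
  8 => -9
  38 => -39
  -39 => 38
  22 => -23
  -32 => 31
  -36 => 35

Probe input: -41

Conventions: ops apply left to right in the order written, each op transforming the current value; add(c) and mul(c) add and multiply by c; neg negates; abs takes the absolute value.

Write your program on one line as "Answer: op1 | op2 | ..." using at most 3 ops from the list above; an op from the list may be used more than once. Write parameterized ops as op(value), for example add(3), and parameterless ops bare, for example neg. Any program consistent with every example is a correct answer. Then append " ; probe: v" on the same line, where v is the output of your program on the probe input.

add(-7) | neg | add(-8) ; probe: 40

Check, running the answer program on each example:
  8 -> 1 -> -1 -> -9
  38 -> 31 -> -31 -> -39
  -39 -> -46 -> 46 -> 38
  22 -> 15 -> -15 -> -23
  -32 -> -39 -> 39 -> 31
  -36 -> -43 -> 43 -> 35
  probe: -41 -> -48 -> 48 -> 40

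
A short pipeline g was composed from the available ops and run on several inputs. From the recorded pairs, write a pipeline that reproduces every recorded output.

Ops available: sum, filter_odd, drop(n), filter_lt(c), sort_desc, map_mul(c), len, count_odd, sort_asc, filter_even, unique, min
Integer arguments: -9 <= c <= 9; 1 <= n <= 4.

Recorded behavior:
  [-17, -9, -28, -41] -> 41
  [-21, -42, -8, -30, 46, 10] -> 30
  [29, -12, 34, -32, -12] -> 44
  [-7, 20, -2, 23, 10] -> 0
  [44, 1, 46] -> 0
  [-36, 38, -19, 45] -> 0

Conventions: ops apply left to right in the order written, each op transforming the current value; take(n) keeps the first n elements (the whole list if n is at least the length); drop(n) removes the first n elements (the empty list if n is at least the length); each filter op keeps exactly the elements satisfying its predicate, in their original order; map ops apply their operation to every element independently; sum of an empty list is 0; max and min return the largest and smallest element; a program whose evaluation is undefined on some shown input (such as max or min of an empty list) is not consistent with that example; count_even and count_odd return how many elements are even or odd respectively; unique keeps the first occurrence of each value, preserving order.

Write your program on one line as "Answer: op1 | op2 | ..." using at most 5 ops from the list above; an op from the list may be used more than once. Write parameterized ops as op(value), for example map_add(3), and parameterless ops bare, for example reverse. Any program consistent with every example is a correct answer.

drop(3) | filter_lt(-1) | map_mul(-1) | sum

Check, running the answer program on each example:
  [-17, -9, -28, -41] -> [-41] -> [-41] -> [41] -> 41
  [-21, -42, -8, -30, 46, 10] -> [-30, 46, 10] -> [-30] -> [30] -> 30
  [29, -12, 34, -32, -12] -> [-32, -12] -> [-32, -12] -> [32, 12] -> 44
  [-7, 20, -2, 23, 10] -> [23, 10] -> [] -> [] -> 0
  [44, 1, 46] -> [] -> [] -> [] -> 0
  [-36, 38, -19, 45] -> [45] -> [] -> [] -> 0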